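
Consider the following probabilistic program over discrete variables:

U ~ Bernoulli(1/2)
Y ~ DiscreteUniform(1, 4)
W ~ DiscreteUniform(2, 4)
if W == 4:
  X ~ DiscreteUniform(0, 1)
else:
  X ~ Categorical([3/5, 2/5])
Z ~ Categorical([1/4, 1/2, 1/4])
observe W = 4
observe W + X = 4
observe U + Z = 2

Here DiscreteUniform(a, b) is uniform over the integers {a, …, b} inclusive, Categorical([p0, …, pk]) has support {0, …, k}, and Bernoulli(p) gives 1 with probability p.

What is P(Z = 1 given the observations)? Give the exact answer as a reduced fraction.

Enumerate traces; 8 have nonzero weight after conditioning:
  (U=0, Y=1, W=4, X=0, Z=2) weight 1/192
  (U=0, Y=2, W=4, X=0, Z=2) weight 1/192
  (U=0, Y=3, W=4, X=0, Z=2) weight 1/192
  (U=0, Y=4, W=4, X=0, Z=2) weight 1/192
  (U=1, Y=1, W=4, X=0, Z=1) weight 1/96
  (U=1, Y=2, W=4, X=0, Z=1) weight 1/96
  (U=1, Y=3, W=4, X=0, Z=1) weight 1/96
  (U=1, Y=4, W=4, X=0, Z=1) weight 1/96
Group by Z:
  weight(Z=1) = 1/24
  weight(Z=2) = 1/48
Total weight = 1/24 + 1/48 = 1/16
P(Z=1 | obs) = 1/24 / 1/16 = 2/3
P(Z=2 | obs) = 1/48 / 1/16 = 1/3

P(Z = 1 | obs) = 2/3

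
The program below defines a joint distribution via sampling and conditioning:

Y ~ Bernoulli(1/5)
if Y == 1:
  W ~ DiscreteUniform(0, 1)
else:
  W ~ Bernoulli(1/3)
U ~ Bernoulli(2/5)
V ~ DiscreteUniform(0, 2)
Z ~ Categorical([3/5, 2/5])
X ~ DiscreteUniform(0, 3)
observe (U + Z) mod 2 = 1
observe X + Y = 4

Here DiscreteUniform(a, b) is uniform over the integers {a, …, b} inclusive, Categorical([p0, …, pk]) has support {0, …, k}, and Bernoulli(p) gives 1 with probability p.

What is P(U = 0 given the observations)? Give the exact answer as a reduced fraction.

Enumerate traces; 12 have nonzero weight after conditioning:
  (Y=1, W=0, U=0, V=0, Z=1, X=3) weight 1/500
  (Y=1, W=0, U=0, V=1, Z=1, X=3) weight 1/500
  (Y=1, W=0, U=0, V=2, Z=1, X=3) weight 1/500
  (Y=1, W=0, U=1, V=0, Z=0, X=3) weight 1/500
  (Y=1, W=0, U=1, V=1, Z=0, X=3) weight 1/500
  (Y=1, W=0, U=1, V=2, Z=0, X=3) weight 1/500
  (Y=1, W=1, U=0, V=0, Z=1, X=3) weight 1/500
  (Y=1, W=1, U=0, V=1, Z=1, X=3) weight 1/500
  … 4 more
Group by U:
  weight(U=0) = 3/250
  weight(U=1) = 3/250
Total weight = 3/250 + 3/250 = 3/125
P(U=0 | obs) = 3/250 / 3/125 = 1/2
P(U=1 | obs) = 3/250 / 3/125 = 1/2

P(U = 0 | obs) = 1/2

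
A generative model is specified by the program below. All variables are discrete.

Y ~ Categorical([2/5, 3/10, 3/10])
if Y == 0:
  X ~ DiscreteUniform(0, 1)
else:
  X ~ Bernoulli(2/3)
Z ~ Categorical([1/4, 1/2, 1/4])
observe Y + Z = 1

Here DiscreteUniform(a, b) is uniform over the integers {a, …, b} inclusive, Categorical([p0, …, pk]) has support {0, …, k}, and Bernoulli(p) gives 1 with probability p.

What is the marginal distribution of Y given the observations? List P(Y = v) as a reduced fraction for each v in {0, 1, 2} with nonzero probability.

Enumerate traces; 4 have nonzero weight after conditioning:
  (Y=0, X=0, Z=1) weight 1/10
  (Y=0, X=1, Z=1) weight 1/10
  (Y=1, X=0, Z=0) weight 1/40
  (Y=1, X=1, Z=0) weight 1/20
Group by Y:
  weight(Y=0) = 1/5
  weight(Y=1) = 3/40
Total weight = 1/5 + 3/40 = 11/40
P(Y=0 | obs) = 1/5 / 11/40 = 8/11
P(Y=1 | obs) = 3/40 / 11/40 = 3/11

P(Y=0) = 8/11, P(Y=1) = 3/11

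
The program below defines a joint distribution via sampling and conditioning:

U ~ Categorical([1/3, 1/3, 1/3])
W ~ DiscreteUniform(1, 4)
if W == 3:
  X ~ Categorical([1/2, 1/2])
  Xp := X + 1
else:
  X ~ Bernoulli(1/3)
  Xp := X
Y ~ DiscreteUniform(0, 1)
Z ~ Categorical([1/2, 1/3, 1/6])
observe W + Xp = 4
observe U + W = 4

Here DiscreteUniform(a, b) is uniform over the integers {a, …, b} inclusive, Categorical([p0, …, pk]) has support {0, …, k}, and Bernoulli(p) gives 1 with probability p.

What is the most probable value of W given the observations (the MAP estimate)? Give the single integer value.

argmax_v P(W = v | obs) = 4

Enumerate traces; 12 have nonzero weight after conditioning:
  (U=0, W=4, X=0, Y=0, Z=0) weight 1/72
  (U=0, W=4, X=0, Y=0, Z=1) weight 1/108
  (U=0, W=4, X=0, Y=0, Z=2) weight 1/216
  (U=0, W=4, X=0, Y=1, Z=0) weight 1/72
  (U=0, W=4, X=0, Y=1, Z=1) weight 1/108
  (U=0, W=4, X=0, Y=1, Z=2) weight 1/216
  (U=1, W=3, X=0, Y=0, Z=0) weight 1/96
  (U=1, W=3, X=0, Y=0, Z=1) weight 1/144
  … 4 more
Group by W:
  weight(W=3) = 1/24
  weight(W=4) = 1/18
Total weight = 1/24 + 1/18 = 7/72
P(W=3 | obs) = 1/24 / 7/72 = 3/7
P(W=4 | obs) = 1/18 / 7/72 = 4/7
argmax = 4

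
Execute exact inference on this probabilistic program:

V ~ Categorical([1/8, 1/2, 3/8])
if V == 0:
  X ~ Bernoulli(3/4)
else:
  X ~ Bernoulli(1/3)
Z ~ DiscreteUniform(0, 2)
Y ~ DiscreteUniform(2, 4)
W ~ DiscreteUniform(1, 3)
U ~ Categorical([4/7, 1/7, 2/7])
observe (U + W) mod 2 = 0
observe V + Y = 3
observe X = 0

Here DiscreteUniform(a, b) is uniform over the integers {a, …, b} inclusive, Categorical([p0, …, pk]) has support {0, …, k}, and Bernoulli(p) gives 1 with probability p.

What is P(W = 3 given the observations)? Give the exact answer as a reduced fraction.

Enumerate traces; 24 have nonzero weight after conditioning:
  (V=0, X=0, Z=0, Y=3, W=1, U=1) weight 1/6048
  (V=0, X=0, Z=0, Y=3, W=2, U=0) weight 1/1512
  (V=0, X=0, Z=0, Y=3, W=2, U=2) weight 1/3024
  (V=0, X=0, Z=0, Y=3, W=3, U=1) weight 1/6048
  (V=0, X=0, Z=1, Y=3, W=1, U=1) weight 1/6048
  (V=0, X=0, Z=1, Y=3, W=2, U=0) weight 1/1512
  (V=0, X=0, Z=1, Y=3, W=2, U=2) weight 1/3024
  (V=0, X=0, Z=1, Y=3, W=3, U=1) weight 1/6048
  … 16 more
Group by W:
  weight(W=1) = 5/864
  weight(W=2) = 5/144
  weight(W=3) = 5/864
Total weight = 5/864 + 5/144 + 5/864 = 5/108
P(W=1 | obs) = 5/864 / 5/108 = 1/8
P(W=2 | obs) = 5/144 / 5/108 = 3/4
P(W=3 | obs) = 5/864 / 5/108 = 1/8

P(W = 3 | obs) = 1/8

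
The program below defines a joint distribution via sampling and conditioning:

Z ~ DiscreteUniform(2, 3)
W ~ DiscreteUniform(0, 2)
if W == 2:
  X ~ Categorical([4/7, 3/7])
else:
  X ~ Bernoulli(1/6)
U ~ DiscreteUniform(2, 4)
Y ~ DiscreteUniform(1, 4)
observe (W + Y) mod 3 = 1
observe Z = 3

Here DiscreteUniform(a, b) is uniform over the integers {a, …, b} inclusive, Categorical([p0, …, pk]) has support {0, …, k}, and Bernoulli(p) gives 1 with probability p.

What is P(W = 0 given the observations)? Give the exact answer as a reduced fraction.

Enumerate traces; 24 have nonzero weight after conditioning:
  (Z=3, W=0, X=0, U=2, Y=1) weight 5/432
  (Z=3, W=0, X=0, U=2, Y=4) weight 5/432
  (Z=3, W=0, X=0, U=3, Y=1) weight 5/432
  (Z=3, W=0, X=0, U=3, Y=4) weight 5/432
  (Z=3, W=0, X=0, U=4, Y=1) weight 5/432
  (Z=3, W=0, X=0, U=4, Y=4) weight 5/432
  (Z=3, W=0, X=1, U=2, Y=1) weight 1/432
  (Z=3, W=0, X=1, U=2, Y=4) weight 1/432
  (Z=3, W=1, X=0, U=2, Y=3) weight 5/432
  (Z=3, W=2, X=0, U=2, Y=2) weight 1/126
  … 14 more
Group by W:
  weight(W=0) = 1/12
  weight(W=1) = 1/24
  weight(W=2) = 1/24
Total weight = 1/12 + 1/24 + 1/24 = 1/6
P(W=0 | obs) = 1/12 / 1/6 = 1/2
P(W=1 | obs) = 1/24 / 1/6 = 1/4
P(W=2 | obs) = 1/24 / 1/6 = 1/4

P(W = 0 | obs) = 1/2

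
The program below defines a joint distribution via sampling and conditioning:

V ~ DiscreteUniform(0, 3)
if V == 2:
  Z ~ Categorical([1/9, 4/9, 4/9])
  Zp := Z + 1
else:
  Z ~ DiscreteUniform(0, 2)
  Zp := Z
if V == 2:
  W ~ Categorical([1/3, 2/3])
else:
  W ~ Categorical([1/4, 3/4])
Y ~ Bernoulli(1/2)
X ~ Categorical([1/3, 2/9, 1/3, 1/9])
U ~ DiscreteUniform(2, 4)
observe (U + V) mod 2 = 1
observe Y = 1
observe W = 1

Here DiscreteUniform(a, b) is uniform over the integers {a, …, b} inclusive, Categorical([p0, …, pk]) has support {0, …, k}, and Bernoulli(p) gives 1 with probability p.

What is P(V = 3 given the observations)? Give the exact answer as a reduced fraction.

Enumerate traces; 72 have nonzero weight after conditioning:
  (V=0, Z=0, W=1, Y=1, X=0, U=3) weight 1/288
  (V=0, Z=0, W=1, Y=1, X=1, U=3) weight 1/432
  (V=0, Z=0, W=1, Y=1, X=2, U=3) weight 1/288
  (V=0, Z=0, W=1, Y=1, X=3, U=3) weight 1/864
  (V=0, Z=1, W=1, Y=1, X=0, U=3) weight 1/288
  (V=0, Z=1, W=1, Y=1, X=1, U=3) weight 1/432
  (V=0, Z=1, W=1, Y=1, X=2, U=3) weight 1/288
  (V=0, Z=1, W=1, Y=1, X=3, U=3) weight 1/864
  (V=1, Z=0, W=1, Y=1, X=0, U=2) weight 1/288
  (V=2, Z=0, W=1, Y=1, X=0, U=3) weight 1/972
  … 62 more
Group by V:
  weight(V=0) = 1/32
  weight(V=1) = 1/16
  weight(V=2) = 1/36
  weight(V=3) = 1/16
Total weight = 1/32 + 1/16 + 1/36 + 1/16 = 53/288
P(V=0 | obs) = 1/32 / 53/288 = 9/53
P(V=1 | obs) = 1/16 / 53/288 = 18/53
P(V=2 | obs) = 1/36 / 53/288 = 8/53
P(V=3 | obs) = 1/16 / 53/288 = 18/53

P(V = 3 | obs) = 18/53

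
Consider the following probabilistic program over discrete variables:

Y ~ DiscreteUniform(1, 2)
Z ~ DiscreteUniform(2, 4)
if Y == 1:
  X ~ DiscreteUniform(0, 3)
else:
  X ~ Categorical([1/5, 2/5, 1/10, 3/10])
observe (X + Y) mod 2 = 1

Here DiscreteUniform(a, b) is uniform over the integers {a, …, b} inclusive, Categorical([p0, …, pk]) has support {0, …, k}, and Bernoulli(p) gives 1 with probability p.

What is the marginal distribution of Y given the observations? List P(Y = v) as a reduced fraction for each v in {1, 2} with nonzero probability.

Enumerate traces; 12 have nonzero weight after conditioning:
  (Y=1, Z=2, X=0) weight 1/24
  (Y=1, Z=2, X=2) weight 1/24
  (Y=1, Z=3, X=0) weight 1/24
  (Y=1, Z=3, X=2) weight 1/24
  (Y=1, Z=4, X=0) weight 1/24
  (Y=1, Z=4, X=2) weight 1/24
  (Y=2, Z=2, X=1) weight 1/15
  (Y=2, Z=2, X=3) weight 1/20
  … 4 more
Group by Y:
  weight(Y=1) = 1/4
  weight(Y=2) = 7/20
Total weight = 1/4 + 7/20 = 3/5
P(Y=1 | obs) = 1/4 / 3/5 = 5/12
P(Y=2 | obs) = 7/20 / 3/5 = 7/12

P(Y=1) = 5/12, P(Y=2) = 7/12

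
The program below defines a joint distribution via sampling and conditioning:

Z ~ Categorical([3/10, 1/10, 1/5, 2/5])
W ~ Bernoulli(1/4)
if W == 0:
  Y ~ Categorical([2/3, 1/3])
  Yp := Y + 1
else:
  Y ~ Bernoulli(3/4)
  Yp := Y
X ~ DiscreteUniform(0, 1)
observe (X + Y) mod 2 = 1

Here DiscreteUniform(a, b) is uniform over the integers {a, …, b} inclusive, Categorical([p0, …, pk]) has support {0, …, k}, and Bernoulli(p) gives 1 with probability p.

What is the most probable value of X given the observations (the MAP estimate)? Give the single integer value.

Enumerate traces; 16 have nonzero weight after conditioning:
  (Z=0, W=0, Y=0, X=1) weight 3/40
  (Z=0, W=0, Y=1, X=0) weight 3/80
  (Z=0, W=1, Y=0, X=1) weight 3/320
  (Z=0, W=1, Y=1, X=0) weight 9/320
  (Z=1, W=0, Y=0, X=1) weight 1/40
  (Z=1, W=0, Y=1, X=0) weight 1/80
  (Z=1, W=1, Y=0, X=1) weight 1/320
  (Z=1, W=1, Y=1, X=0) weight 3/320
  … 8 more
Group by X:
  weight(X=0) = 7/32
  weight(X=1) = 9/32
Total weight = 7/32 + 9/32 = 1/2
P(X=0 | obs) = 7/32 / 1/2 = 7/16
P(X=1 | obs) = 9/32 / 1/2 = 9/16
argmax = 1

argmax_v P(X = v | obs) = 1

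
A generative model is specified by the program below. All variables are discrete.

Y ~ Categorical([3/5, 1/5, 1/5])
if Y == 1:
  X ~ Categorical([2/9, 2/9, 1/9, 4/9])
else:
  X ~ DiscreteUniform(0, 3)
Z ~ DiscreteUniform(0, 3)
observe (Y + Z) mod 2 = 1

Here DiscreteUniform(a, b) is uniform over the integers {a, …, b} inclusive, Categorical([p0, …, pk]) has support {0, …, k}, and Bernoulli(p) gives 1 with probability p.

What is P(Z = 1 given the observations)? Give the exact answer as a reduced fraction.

P(Z = 1 | obs) = 2/5

Enumerate traces; 24 have nonzero weight after conditioning:
  (Y=0, X=0, Z=1) weight 3/80
  (Y=0, X=0, Z=3) weight 3/80
  (Y=0, X=1, Z=1) weight 3/80
  (Y=0, X=1, Z=3) weight 3/80
  (Y=0, X=2, Z=1) weight 3/80
  (Y=0, X=2, Z=3) weight 3/80
  (Y=0, X=3, Z=1) weight 3/80
  (Y=0, X=3, Z=3) weight 3/80
  (Y=1, X=0, Z=0) weight 1/90
  (Y=1, X=0, Z=2) weight 1/90
  … 14 more
Group by Z:
  weight(Z=0) = 1/20
  weight(Z=1) = 1/5
  weight(Z=2) = 1/20
  weight(Z=3) = 1/5
Total weight = 1/20 + 1/5 + 1/20 + 1/5 = 1/2
P(Z=0 | obs) = 1/20 / 1/2 = 1/10
P(Z=1 | obs) = 1/5 / 1/2 = 2/5
P(Z=2 | obs) = 1/20 / 1/2 = 1/10
P(Z=3 | obs) = 1/5 / 1/2 = 2/5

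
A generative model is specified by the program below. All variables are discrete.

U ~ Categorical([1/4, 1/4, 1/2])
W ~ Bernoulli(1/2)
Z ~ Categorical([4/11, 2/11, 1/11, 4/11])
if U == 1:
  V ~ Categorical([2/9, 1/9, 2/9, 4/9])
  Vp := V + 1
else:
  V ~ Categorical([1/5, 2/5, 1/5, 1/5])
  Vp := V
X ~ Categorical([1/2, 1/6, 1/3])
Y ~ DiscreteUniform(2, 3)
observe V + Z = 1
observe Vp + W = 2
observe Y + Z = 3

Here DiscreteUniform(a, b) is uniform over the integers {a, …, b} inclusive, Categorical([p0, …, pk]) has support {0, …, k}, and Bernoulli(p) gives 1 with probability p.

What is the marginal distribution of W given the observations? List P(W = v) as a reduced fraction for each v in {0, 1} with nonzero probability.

P(W=0) = 5/64, P(W=1) = 59/64

Enumerate traces; 12 have nonzero weight after conditioning:
  (U=0, W=1, Z=0, V=1, X=0, Y=3) weight 1/220
  (U=0, W=1, Z=0, V=1, X=1, Y=3) weight 1/660
  (U=0, W=1, Z=0, V=1, X=2, Y=3) weight 1/330
  (U=1, W=0, Z=0, V=1, X=0, Y=3) weight 1/792
  (U=1, W=0, Z=0, V=1, X=1, Y=3) weight 1/2376
  (U=1, W=0, Z=0, V=1, X=2, Y=3) weight 1/1188
  (U=1, W=1, Z=1, V=0, X=0, Y=2) weight 1/792
  (U=1, W=1, Z=1, V=0, X=1, Y=2) weight 1/2376
  … 4 more
Group by W:
  weight(W=0) = 1/396
  weight(W=1) = 59/1980
Total weight = 1/396 + 59/1980 = 16/495
P(W=0 | obs) = 1/396 / 16/495 = 5/64
P(W=1 | obs) = 59/1980 / 16/495 = 59/64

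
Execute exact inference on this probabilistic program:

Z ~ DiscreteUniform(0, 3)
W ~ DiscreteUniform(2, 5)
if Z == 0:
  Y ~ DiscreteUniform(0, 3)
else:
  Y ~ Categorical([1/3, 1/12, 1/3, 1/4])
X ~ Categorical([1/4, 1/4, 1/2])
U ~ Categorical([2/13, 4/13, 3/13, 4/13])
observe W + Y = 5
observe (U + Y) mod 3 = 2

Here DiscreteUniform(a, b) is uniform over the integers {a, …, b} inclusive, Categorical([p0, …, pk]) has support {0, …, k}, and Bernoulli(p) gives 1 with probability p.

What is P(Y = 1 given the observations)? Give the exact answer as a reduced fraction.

P(Y = 1 | obs) = 8/65

Enumerate traces; 60 have nonzero weight after conditioning:
  (Z=0, W=2, Y=3, X=0, U=2) weight 3/3328
  (Z=0, W=2, Y=3, X=1, U=2) weight 3/3328
  (Z=0, W=2, Y=3, X=2, U=2) weight 3/1664
  (Z=0, W=3, Y=2, X=0, U=0) weight 1/1664
  (Z=0, W=3, Y=2, X=0, U=3) weight 1/832
  (Z=0, W=3, Y=2, X=1, U=0) weight 1/1664
  (Z=0, W=3, Y=2, X=1, U=3) weight 1/832
  (Z=0, W=3, Y=2, X=2, U=0) weight 1/832
  (Z=0, W=4, Y=1, X=0, U=1) weight 1/832
  (Z=0, W=5, Y=0, X=0, U=2) weight 3/3328
  … 50 more
Group by Y:
  weight(Y=0) = 15/832
  weight(Y=1) = 1/104
  weight(Y=2) = 15/416
  weight(Y=3) = 3/208
Total weight = 15/832 + 1/104 + 15/416 + 3/208 = 5/64
P(Y=0 | obs) = 15/832 / 5/64 = 3/13
P(Y=1 | obs) = 1/104 / 5/64 = 8/65
P(Y=2 | obs) = 15/416 / 5/64 = 6/13
P(Y=3 | obs) = 3/208 / 5/64 = 12/65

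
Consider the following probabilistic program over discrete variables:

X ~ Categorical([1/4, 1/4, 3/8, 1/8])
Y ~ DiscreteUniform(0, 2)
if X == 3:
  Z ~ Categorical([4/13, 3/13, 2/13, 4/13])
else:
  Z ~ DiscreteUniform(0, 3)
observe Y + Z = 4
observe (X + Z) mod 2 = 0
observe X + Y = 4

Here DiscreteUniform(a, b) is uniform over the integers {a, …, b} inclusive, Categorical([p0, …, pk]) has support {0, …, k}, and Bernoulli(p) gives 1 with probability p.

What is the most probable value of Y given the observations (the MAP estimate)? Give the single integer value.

argmax_v P(Y = v | obs) = 2

Enumerate traces; 2 have nonzero weight after conditioning:
  (X=2, Y=2, Z=2) weight 1/32
  (X=3, Y=1, Z=3) weight 1/78
Group by Y:
  weight(Y=1) = 1/78
  weight(Y=2) = 1/32
Total weight = 1/78 + 1/32 = 55/1248
P(Y=1 | obs) = 1/78 / 55/1248 = 16/55
P(Y=2 | obs) = 1/32 / 55/1248 = 39/55
argmax = 2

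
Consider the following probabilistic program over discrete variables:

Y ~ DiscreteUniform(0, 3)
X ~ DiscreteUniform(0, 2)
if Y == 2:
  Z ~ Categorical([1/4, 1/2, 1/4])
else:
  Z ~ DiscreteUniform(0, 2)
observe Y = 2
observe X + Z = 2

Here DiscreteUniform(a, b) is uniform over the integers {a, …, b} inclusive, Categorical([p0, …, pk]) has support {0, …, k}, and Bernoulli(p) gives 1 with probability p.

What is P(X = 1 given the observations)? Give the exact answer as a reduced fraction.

P(X = 1 | obs) = 1/2

Enumerate traces; 3 have nonzero weight after conditioning:
  (Y=2, X=0, Z=2) weight 1/48
  (Y=2, X=1, Z=1) weight 1/24
  (Y=2, X=2, Z=0) weight 1/48
Group by X:
  weight(X=0) = 1/48
  weight(X=1) = 1/24
  weight(X=2) = 1/48
Total weight = 1/48 + 1/24 + 1/48 = 1/12
P(X=0 | obs) = 1/48 / 1/12 = 1/4
P(X=1 | obs) = 1/24 / 1/12 = 1/2
P(X=2 | obs) = 1/48 / 1/12 = 1/4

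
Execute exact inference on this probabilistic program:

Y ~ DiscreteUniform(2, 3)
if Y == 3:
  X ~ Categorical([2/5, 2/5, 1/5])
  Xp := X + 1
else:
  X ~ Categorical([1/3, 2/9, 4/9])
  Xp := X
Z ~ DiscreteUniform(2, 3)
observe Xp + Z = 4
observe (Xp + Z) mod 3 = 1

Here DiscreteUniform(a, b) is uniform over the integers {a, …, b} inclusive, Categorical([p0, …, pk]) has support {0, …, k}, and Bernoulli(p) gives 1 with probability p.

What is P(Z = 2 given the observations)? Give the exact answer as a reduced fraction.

Enumerate traces; 4 have nonzero weight after conditioning:
  (Y=2, X=1, Z=3) weight 1/18
  (Y=2, X=2, Z=2) weight 1/9
  (Y=3, X=0, Z=3) weight 1/10
  (Y=3, X=1, Z=2) weight 1/10
Group by Z:
  weight(Z=2) = 19/90
  weight(Z=3) = 7/45
Total weight = 19/90 + 7/45 = 11/30
P(Z=2 | obs) = 19/90 / 11/30 = 19/33
P(Z=3 | obs) = 7/45 / 11/30 = 14/33

P(Z = 2 | obs) = 19/33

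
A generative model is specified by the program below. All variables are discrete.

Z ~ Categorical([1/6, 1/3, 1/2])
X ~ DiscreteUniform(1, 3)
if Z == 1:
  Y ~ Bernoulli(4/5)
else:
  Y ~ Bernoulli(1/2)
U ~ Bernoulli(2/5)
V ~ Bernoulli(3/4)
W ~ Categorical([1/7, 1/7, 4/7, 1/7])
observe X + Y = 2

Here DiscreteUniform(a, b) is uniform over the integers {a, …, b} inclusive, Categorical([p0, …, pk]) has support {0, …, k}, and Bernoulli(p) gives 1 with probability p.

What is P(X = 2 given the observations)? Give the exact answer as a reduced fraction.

P(X = 2 | obs) = 2/5

Enumerate traces; 96 have nonzero weight after conditioning:
  (Z=0, X=1, Y=1, U=0, V=0, W=0) weight 1/1680
  (Z=0, X=1, Y=1, U=0, V=0, W=1) weight 1/1680
  (Z=0, X=1, Y=1, U=0, V=0, W=2) weight 1/420
  (Z=0, X=1, Y=1, U=0, V=0, W=3) weight 1/1680
  (Z=0, X=1, Y=1, U=0, V=1, W=0) weight 1/560
  (Z=0, X=1, Y=1, U=0, V=1, W=1) weight 1/560
  (Z=0, X=1, Y=1, U=0, V=1, W=2) weight 1/140
  (Z=0, X=1, Y=1, U=0, V=1, W=3) weight 1/560
  (Z=0, X=2, Y=0, U=0, V=0, W=0) weight 1/1680
  … 87 more
Group by X:
  weight(X=1) = 1/5
  weight(X=2) = 2/15
Total weight = 1/5 + 2/15 = 1/3
P(X=1 | obs) = 1/5 / 1/3 = 3/5
P(X=2 | obs) = 2/15 / 1/3 = 2/5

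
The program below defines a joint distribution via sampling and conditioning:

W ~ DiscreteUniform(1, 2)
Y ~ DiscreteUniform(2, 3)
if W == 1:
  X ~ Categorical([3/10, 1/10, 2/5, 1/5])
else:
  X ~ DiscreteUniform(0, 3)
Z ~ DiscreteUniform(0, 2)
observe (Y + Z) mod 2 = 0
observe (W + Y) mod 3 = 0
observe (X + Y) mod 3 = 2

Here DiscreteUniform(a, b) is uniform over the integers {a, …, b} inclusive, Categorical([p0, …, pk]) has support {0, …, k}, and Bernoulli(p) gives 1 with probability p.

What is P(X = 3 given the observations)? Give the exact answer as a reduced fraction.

Enumerate traces; 4 have nonzero weight after conditioning:
  (W=1, Y=2, X=0, Z=0) weight 1/40
  (W=1, Y=2, X=0, Z=2) weight 1/40
  (W=1, Y=2, X=3, Z=0) weight 1/60
  (W=1, Y=2, X=3, Z=2) weight 1/60
Group by X:
  weight(X=0) = 1/20
  weight(X=3) = 1/30
Total weight = 1/20 + 1/30 = 1/12
P(X=0 | obs) = 1/20 / 1/12 = 3/5
P(X=3 | obs) = 1/30 / 1/12 = 2/5

P(X = 3 | obs) = 2/5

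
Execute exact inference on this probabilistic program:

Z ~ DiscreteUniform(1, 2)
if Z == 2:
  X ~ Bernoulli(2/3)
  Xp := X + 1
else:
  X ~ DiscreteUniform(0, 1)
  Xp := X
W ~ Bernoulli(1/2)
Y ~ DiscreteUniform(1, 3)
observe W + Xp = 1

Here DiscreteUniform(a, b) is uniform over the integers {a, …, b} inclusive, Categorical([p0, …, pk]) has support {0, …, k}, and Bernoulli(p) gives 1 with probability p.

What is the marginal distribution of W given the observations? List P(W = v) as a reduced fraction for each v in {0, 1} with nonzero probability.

Enumerate traces; 9 have nonzero weight after conditioning:
  (Z=1, X=0, W=1, Y=1) weight 1/24
  (Z=1, X=0, W=1, Y=2) weight 1/24
  (Z=1, X=0, W=1, Y=3) weight 1/24
  (Z=1, X=1, W=0, Y=1) weight 1/24
  (Z=1, X=1, W=0, Y=2) weight 1/24
  (Z=1, X=1, W=0, Y=3) weight 1/24
  (Z=2, X=0, W=0, Y=1) weight 1/36
  (Z=2, X=0, W=0, Y=2) weight 1/36
  … 1 more
Group by W:
  weight(W=0) = 5/24
  weight(W=1) = 1/8
Total weight = 5/24 + 1/8 = 1/3
P(W=0 | obs) = 5/24 / 1/3 = 5/8
P(W=1 | obs) = 1/8 / 1/3 = 3/8

P(W=0) = 5/8, P(W=1) = 3/8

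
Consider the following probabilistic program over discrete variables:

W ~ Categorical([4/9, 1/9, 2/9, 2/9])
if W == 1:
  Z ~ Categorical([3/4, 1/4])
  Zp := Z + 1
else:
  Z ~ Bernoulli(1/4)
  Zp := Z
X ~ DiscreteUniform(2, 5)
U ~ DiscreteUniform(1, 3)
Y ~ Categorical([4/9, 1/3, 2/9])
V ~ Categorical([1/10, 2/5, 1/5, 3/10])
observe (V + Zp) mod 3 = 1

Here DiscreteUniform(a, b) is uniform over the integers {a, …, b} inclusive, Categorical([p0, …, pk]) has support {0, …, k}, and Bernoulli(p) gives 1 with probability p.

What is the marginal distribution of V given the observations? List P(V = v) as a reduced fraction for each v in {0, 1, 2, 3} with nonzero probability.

P(V=0) = 11/142, P(V=1) = 48/71, P(V=2) = 1/71, P(V=3) = 33/142

Enumerate traces; 432 have nonzero weight after conditioning:
  (W=0, Z=0, X=2, U=1, Y=0, V=1) weight 2/405
  (W=0, Z=0, X=2, U=1, Y=1, V=1) weight 1/270
  (W=0, Z=0, X=2, U=1, Y=2, V=1) weight 1/405
  (W=0, Z=0, X=2, U=2, Y=0, V=1) weight 2/405
  (W=0, Z=0, X=2, U=2, Y=1, V=1) weight 1/270
  (W=0, Z=0, X=2, U=2, Y=2, V=1) weight 1/405
  (W=0, Z=0, X=2, U=3, Y=0, V=1) weight 2/405
  (W=0, Z=0, X=2, U=3, Y=1, V=1) weight 1/270
  (W=0, Z=1, X=2, U=1, Y=0, V=0) weight 1/2430
  (W=0, Z=1, X=2, U=1, Y=0, V=3) weight 1/810
  … 422 more
Group by V:
  weight(V=0) = 11/360
  weight(V=1) = 4/15
  weight(V=2) = 1/180
  weight(V=3) = 11/120
Total weight = 11/360 + 4/15 + 1/180 + 11/120 = 71/180
P(V=0 | obs) = 11/360 / 71/180 = 11/142
P(V=1 | obs) = 4/15 / 71/180 = 48/71
P(V=2 | obs) = 1/180 / 71/180 = 1/71
P(V=3 | obs) = 11/120 / 71/180 = 33/142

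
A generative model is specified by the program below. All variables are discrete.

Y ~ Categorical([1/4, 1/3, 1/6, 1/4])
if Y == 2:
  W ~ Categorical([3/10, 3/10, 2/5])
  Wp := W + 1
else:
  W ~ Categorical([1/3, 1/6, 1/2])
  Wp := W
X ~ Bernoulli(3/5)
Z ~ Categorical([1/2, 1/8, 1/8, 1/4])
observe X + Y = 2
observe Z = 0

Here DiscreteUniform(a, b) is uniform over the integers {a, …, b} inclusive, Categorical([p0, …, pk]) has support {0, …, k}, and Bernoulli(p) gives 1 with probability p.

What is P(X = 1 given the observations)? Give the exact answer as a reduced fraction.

P(X = 1 | obs) = 3/4

Enumerate traces; 6 have nonzero weight after conditioning:
  (Y=1, W=0, X=1, Z=0) weight 1/30
  (Y=1, W=1, X=1, Z=0) weight 1/60
  (Y=1, W=2, X=1, Z=0) weight 1/20
  (Y=2, W=0, X=0, Z=0) weight 1/100
  (Y=2, W=1, X=0, Z=0) weight 1/100
  (Y=2, W=2, X=0, Z=0) weight 1/75
Group by X:
  weight(X=0) = 1/30
  weight(X=1) = 1/10
Total weight = 1/30 + 1/10 = 2/15
P(X=0 | obs) = 1/30 / 2/15 = 1/4
P(X=1 | obs) = 1/10 / 2/15 = 3/4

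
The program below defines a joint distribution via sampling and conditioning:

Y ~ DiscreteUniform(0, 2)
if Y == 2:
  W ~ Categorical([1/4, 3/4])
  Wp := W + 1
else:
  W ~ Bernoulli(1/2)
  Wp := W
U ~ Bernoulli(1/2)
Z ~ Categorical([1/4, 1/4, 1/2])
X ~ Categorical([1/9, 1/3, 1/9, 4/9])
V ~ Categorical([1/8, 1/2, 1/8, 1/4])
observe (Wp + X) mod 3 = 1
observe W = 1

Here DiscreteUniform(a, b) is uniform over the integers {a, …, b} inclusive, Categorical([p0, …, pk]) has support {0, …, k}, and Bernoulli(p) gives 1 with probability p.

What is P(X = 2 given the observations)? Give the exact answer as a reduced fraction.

P(X = 2 | obs) = 3/23

Enumerate traces; 120 have nonzero weight after conditioning:
  (Y=0, W=1, U=0, Z=0, X=0, V=0) weight 1/3456
  (Y=0, W=1, U=0, Z=0, X=0, V=1) weight 1/864
  (Y=0, W=1, U=0, Z=0, X=0, V=2) weight 1/3456
  (Y=0, W=1, U=0, Z=0, X=0, V=3) weight 1/1728
  (Y=0, W=1, U=0, Z=0, X=3, V=0) weight 1/864
  (Y=0, W=1, U=0, Z=0, X=3, V=1) weight 1/216
  (Y=0, W=1, U=0, Z=0, X=3, V=2) weight 1/864
  (Y=0, W=1, U=0, Z=0, X=3, V=3) weight 1/432
  (Y=2, W=1, U=0, Z=0, X=2, V=0) weight 1/2304
  … 111 more
Group by X:
  weight(X=0) = 1/27
  weight(X=2) = 1/36
  weight(X=3) = 4/27
Total weight = 1/27 + 1/36 + 4/27 = 23/108
P(X=0 | obs) = 1/27 / 23/108 = 4/23
P(X=2 | obs) = 1/36 / 23/108 = 3/23
P(X=3 | obs) = 4/27 / 23/108 = 16/23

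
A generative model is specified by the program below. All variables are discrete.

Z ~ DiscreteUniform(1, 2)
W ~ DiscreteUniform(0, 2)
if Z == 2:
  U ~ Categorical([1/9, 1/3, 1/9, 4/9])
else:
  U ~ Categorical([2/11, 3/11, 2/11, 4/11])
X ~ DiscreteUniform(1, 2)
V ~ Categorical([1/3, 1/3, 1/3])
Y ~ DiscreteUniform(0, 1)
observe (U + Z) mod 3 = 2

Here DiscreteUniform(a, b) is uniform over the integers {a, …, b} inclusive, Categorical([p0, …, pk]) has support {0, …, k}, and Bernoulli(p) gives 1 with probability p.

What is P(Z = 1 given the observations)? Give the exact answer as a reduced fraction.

P(Z = 1 | obs) = 27/82

Enumerate traces; 108 have nonzero weight after conditioning:
  (Z=1, W=0, U=1, X=1, V=0, Y=0) weight 1/264
  (Z=1, W=0, U=1, X=1, V=0, Y=1) weight 1/264
  (Z=1, W=0, U=1, X=1, V=1, Y=0) weight 1/264
  (Z=1, W=0, U=1, X=1, V=1, Y=1) weight 1/264
  (Z=1, W=0, U=1, X=1, V=2, Y=0) weight 1/264
  (Z=1, W=0, U=1, X=1, V=2, Y=1) weight 1/264
  (Z=1, W=0, U=1, X=2, V=0, Y=0) weight 1/264
  (Z=1, W=0, U=1, X=2, V=0, Y=1) weight 1/264
  (Z=2, W=0, U=0, X=1, V=0, Y=0) weight 1/648
  … 99 more
Group by Z:
  weight(Z=1) = 3/22
  weight(Z=2) = 5/18
Total weight = 3/22 + 5/18 = 41/99
P(Z=1 | obs) = 3/22 / 41/99 = 27/82
P(Z=2 | obs) = 5/18 / 41/99 = 55/82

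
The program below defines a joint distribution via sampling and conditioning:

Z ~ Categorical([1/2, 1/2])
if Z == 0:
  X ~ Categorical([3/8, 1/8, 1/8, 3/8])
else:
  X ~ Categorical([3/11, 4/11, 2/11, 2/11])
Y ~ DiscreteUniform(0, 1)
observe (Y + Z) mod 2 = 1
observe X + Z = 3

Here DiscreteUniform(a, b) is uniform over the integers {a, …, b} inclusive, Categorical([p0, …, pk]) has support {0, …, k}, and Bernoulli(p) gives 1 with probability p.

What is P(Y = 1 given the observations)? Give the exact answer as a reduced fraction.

Enumerate traces; 2 have nonzero weight after conditioning:
  (Z=0, X=3, Y=1) weight 3/32
  (Z=1, X=2, Y=0) weight 1/22
Group by Y:
  weight(Y=0) = 1/22
  weight(Y=1) = 3/32
Total weight = 1/22 + 3/32 = 49/352
P(Y=0 | obs) = 1/22 / 49/352 = 16/49
P(Y=1 | obs) = 3/32 / 49/352 = 33/49

P(Y = 1 | obs) = 33/49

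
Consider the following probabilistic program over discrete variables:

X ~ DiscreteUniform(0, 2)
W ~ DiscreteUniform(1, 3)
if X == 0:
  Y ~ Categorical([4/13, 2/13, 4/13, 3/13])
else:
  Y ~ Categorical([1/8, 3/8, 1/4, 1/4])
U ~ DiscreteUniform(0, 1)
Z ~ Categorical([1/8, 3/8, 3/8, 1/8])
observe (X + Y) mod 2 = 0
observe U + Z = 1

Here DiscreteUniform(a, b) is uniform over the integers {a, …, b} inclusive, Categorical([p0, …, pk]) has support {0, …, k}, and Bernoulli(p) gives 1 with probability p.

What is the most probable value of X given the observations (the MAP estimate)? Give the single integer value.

argmax_v P(X = v | obs) = 1

Enumerate traces; 36 have nonzero weight after conditioning:
  (X=0, W=1, Y=0, U=0, Z=1) weight 1/156
  (X=0, W=1, Y=0, U=1, Z=0) weight 1/468
  (X=0, W=1, Y=2, U=0, Z=1) weight 1/156
  (X=0, W=1, Y=2, U=1, Z=0) weight 1/468
  (X=0, W=2, Y=0, U=0, Z=1) weight 1/156
  (X=0, W=2, Y=0, U=1, Z=0) weight 1/468
  (X=0, W=2, Y=2, U=0, Z=1) weight 1/156
  (X=0, W=2, Y=2, U=1, Z=0) weight 1/468
  (X=1, W=1, Y=1, U=0, Z=1) weight 1/128
  (X=2, W=1, Y=0, U=0, Z=1) weight 1/384
  … 26 more
Group by X:
  weight(X=0) = 2/39
  weight(X=1) = 5/96
  weight(X=2) = 1/32
Total weight = 2/39 + 5/96 + 1/32 = 7/52
P(X=0 | obs) = 2/39 / 7/52 = 8/21
P(X=1 | obs) = 5/96 / 7/52 = 65/168
P(X=2 | obs) = 1/32 / 7/52 = 13/56
argmax = 1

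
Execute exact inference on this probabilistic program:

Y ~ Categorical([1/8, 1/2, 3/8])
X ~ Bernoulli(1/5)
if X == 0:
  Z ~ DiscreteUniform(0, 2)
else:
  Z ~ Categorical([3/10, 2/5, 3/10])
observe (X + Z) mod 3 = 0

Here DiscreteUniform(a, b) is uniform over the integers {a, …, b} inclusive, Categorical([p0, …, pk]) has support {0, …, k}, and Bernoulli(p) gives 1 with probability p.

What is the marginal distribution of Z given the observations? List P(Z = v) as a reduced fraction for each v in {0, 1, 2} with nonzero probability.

P(Z=0) = 40/49, P(Z=2) = 9/49

Enumerate traces; 6 have nonzero weight after conditioning:
  (Y=0, X=0, Z=0) weight 1/30
  (Y=0, X=1, Z=2) weight 3/400
  (Y=1, X=0, Z=0) weight 2/15
  (Y=1, X=1, Z=2) weight 3/100
  (Y=2, X=0, Z=0) weight 1/10
  (Y=2, X=1, Z=2) weight 9/400
Group by Z:
  weight(Z=0) = 4/15
  weight(Z=2) = 3/50
Total weight = 4/15 + 3/50 = 49/150
P(Z=0 | obs) = 4/15 / 49/150 = 40/49
P(Z=2 | obs) = 3/50 / 49/150 = 9/49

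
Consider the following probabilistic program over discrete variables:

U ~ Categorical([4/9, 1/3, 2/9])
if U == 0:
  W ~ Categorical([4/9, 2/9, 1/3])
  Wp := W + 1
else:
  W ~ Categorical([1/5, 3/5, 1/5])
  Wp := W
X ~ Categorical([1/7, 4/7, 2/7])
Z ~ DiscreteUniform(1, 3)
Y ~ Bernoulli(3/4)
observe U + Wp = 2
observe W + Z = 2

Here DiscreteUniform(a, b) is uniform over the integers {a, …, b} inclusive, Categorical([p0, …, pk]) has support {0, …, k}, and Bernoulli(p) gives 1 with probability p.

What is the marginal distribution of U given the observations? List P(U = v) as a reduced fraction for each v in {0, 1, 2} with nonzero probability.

P(U=0) = 40/139, P(U=1) = 81/139, P(U=2) = 18/139

Enumerate traces; 18 have nonzero weight after conditioning:
  (U=0, W=1, X=0, Z=1, Y=0) weight 2/1701
  (U=0, W=1, X=0, Z=1, Y=1) weight 2/567
  (U=0, W=1, X=1, Z=1, Y=0) weight 8/1701
  (U=0, W=1, X=1, Z=1, Y=1) weight 8/567
  (U=0, W=1, X=2, Z=1, Y=0) weight 4/1701
  (U=0, W=1, X=2, Z=1, Y=1) weight 4/567
  (U=1, W=1, X=0, Z=1, Y=0) weight 1/420
  (U=1, W=1, X=0, Z=1, Y=1) weight 1/140
  (U=2, W=0, X=0, Z=2, Y=0) weight 1/1890
  … 9 more
Group by U:
  weight(U=0) = 8/243
  weight(U=1) = 1/15
  weight(U=2) = 2/135
Total weight = 8/243 + 1/15 + 2/135 = 139/1215
P(U=0 | obs) = 8/243 / 139/1215 = 40/139
P(U=1 | obs) = 1/15 / 139/1215 = 81/139
P(U=2 | obs) = 2/135 / 139/1215 = 18/139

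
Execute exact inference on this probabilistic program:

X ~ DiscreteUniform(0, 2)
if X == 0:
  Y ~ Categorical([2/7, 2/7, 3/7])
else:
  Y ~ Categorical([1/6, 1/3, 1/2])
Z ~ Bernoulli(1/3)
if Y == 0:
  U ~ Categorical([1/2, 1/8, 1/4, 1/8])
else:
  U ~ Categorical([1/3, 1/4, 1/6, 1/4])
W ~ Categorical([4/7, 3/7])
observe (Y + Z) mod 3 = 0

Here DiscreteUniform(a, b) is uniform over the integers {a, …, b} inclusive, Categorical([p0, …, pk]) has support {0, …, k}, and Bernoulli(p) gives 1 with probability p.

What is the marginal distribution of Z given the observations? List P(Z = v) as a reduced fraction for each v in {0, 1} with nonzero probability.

Enumerate traces; 48 have nonzero weight after conditioning:
  (X=0, Y=0, Z=0, U=0, W=0) weight 8/441
  (X=0, Y=0, Z=0, U=0, W=1) weight 2/147
  (X=0, Y=0, Z=0, U=1, W=0) weight 2/441
  (X=0, Y=0, Z=0, U=1, W=1) weight 1/294
  (X=0, Y=0, Z=0, U=2, W=0) weight 4/441
  (X=0, Y=0, Z=0, U=2, W=1) weight 1/147
  (X=0, Y=0, Z=0, U=3, W=0) weight 2/441
  (X=0, Y=0, Z=0, U=3, W=1) weight 1/294
  (X=0, Y=2, Z=1, U=0, W=0) weight 4/441
  … 39 more
Group by Z:
  weight(Z=0) = 26/189
  weight(Z=1) = 10/63
Total weight = 26/189 + 10/63 = 8/27
P(Z=0 | obs) = 26/189 / 8/27 = 13/28
P(Z=1 | obs) = 10/63 / 8/27 = 15/28

P(Z=0) = 13/28, P(Z=1) = 15/28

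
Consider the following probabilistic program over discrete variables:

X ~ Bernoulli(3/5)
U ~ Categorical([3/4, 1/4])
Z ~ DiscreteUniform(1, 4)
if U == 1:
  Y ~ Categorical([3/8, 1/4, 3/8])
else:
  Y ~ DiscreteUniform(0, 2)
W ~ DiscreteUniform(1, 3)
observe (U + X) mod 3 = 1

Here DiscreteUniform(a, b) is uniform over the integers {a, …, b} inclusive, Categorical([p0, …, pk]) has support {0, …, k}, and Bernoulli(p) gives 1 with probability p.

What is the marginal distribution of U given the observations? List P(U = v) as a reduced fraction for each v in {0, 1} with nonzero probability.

Enumerate traces; 72 have nonzero weight after conditioning:
  (X=0, U=1, Z=1, Y=0, W=1) weight 1/320
  (X=0, U=1, Z=1, Y=0, W=2) weight 1/320
  (X=0, U=1, Z=1, Y=0, W=3) weight 1/320
  (X=0, U=1, Z=1, Y=1, W=1) weight 1/480
  (X=0, U=1, Z=1, Y=1, W=2) weight 1/480
  (X=0, U=1, Z=1, Y=1, W=3) weight 1/480
  (X=0, U=1, Z=1, Y=2, W=1) weight 1/320
  (X=0, U=1, Z=1, Y=2, W=2) weight 1/320
  (X=1, U=0, Z=1, Y=0, W=1) weight 1/80
  … 63 more
Group by U:
  weight(U=0) = 9/20
  weight(U=1) = 1/10
Total weight = 9/20 + 1/10 = 11/20
P(U=0 | obs) = 9/20 / 11/20 = 9/11
P(U=1 | obs) = 1/10 / 11/20 = 2/11

P(U=0) = 9/11, P(U=1) = 2/11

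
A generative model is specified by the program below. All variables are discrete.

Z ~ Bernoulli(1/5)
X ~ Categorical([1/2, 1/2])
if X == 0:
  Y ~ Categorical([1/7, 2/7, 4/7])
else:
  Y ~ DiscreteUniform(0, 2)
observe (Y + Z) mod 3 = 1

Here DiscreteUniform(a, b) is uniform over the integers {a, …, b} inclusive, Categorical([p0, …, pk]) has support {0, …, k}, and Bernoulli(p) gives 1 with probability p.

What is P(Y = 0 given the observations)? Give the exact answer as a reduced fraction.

Enumerate traces; 4 have nonzero weight after conditioning:
  (Z=0, X=0, Y=1) weight 4/35
  (Z=0, X=1, Y=1) weight 2/15
  (Z=1, X=0, Y=0) weight 1/70
  (Z=1, X=1, Y=0) weight 1/30
Group by Y:
  weight(Y=0) = 1/21
  weight(Y=1) = 26/105
Total weight = 1/21 + 26/105 = 31/105
P(Y=0 | obs) = 1/21 / 31/105 = 5/31
P(Y=1 | obs) = 26/105 / 31/105 = 26/31

P(Y = 0 | obs) = 5/31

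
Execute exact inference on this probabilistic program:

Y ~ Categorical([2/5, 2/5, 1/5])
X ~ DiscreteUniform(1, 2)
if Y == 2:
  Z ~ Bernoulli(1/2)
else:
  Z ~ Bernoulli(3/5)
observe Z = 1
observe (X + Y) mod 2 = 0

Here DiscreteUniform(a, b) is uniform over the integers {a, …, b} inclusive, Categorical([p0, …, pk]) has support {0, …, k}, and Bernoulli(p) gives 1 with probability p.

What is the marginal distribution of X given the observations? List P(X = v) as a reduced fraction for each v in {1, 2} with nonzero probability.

Enumerate traces; 3 have nonzero weight after conditioning:
  (Y=0, X=2, Z=1) weight 3/25
  (Y=1, X=1, Z=1) weight 3/25
  (Y=2, X=2, Z=1) weight 1/20
Group by X:
  weight(X=1) = 3/25
  weight(X=2) = 17/100
Total weight = 3/25 + 17/100 = 29/100
P(X=1 | obs) = 3/25 / 29/100 = 12/29
P(X=2 | obs) = 17/100 / 29/100 = 17/29

P(X=1) = 12/29, P(X=2) = 17/29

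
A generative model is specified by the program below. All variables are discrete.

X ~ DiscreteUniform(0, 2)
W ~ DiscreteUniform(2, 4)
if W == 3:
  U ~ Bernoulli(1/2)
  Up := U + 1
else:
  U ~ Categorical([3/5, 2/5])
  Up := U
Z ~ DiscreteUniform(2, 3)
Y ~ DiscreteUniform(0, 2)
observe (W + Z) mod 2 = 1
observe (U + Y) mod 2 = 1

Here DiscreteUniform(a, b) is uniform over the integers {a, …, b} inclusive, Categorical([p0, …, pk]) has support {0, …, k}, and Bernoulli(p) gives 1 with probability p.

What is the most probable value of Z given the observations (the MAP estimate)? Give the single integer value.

Enumerate traces; 27 have nonzero weight after conditioning:
  (X=0, W=2, U=0, Z=3, Y=1) weight 1/90
  (X=0, W=2, U=1, Z=3, Y=0) weight 1/135
  (X=0, W=2, U=1, Z=3, Y=2) weight 1/135
  (X=0, W=3, U=0, Z=2, Y=1) weight 1/108
  (X=0, W=3, U=1, Z=2, Y=0) weight 1/108
  (X=0, W=3, U=1, Z=2, Y=2) weight 1/108
  (X=0, W=4, U=0, Z=3, Y=1) weight 1/90
  (X=0, W=4, U=1, Z=3, Y=0) weight 1/135
  … 19 more
Group by Z:
  weight(Z=2) = 1/12
  weight(Z=3) = 7/45
Total weight = 1/12 + 7/45 = 43/180
P(Z=2 | obs) = 1/12 / 43/180 = 15/43
P(Z=3 | obs) = 7/45 / 43/180 = 28/43
argmax = 3

argmax_v P(Z = v | obs) = 3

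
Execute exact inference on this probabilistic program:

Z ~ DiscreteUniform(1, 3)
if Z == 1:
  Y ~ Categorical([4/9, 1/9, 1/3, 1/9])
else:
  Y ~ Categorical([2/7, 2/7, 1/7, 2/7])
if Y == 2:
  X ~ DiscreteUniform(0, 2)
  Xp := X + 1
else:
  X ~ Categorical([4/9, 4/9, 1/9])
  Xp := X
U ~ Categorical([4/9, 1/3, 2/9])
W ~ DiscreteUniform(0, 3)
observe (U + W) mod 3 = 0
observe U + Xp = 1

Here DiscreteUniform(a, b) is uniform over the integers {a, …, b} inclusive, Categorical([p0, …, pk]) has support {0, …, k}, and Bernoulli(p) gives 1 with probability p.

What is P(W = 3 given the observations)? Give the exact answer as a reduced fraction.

Enumerate traces; 33 have nonzero weight after conditioning:
  (Z=1, Y=0, X=0, U=1, W=2) weight 4/729
  (Z=1, Y=0, X=1, U=0, W=0) weight 16/2187
  (Z=1, Y=0, X=1, U=0, W=3) weight 16/2187
  (Z=1, Y=1, X=0, U=1, W=2) weight 1/729
  (Z=1, Y=1, X=1, U=0, W=0) weight 4/2187
  (Z=1, Y=1, X=1, U=0, W=3) weight 4/2187
  (Z=1, Y=2, X=0, U=0, W=0) weight 1/243
  (Z=1, Y=2, X=0, U=0, W=3) weight 1/243
  … 25 more
Group by W:
  weight(W=0) = 239/5103
  weight(W=2) = 50/1701
  weight(W=3) = 239/5103
Total weight = 239/5103 + 50/1701 + 239/5103 = 628/5103
P(W=0 | obs) = 239/5103 / 628/5103 = 239/628
P(W=2 | obs) = 50/1701 / 628/5103 = 75/314
P(W=3 | obs) = 239/5103 / 628/5103 = 239/628

P(W = 3 | obs) = 239/628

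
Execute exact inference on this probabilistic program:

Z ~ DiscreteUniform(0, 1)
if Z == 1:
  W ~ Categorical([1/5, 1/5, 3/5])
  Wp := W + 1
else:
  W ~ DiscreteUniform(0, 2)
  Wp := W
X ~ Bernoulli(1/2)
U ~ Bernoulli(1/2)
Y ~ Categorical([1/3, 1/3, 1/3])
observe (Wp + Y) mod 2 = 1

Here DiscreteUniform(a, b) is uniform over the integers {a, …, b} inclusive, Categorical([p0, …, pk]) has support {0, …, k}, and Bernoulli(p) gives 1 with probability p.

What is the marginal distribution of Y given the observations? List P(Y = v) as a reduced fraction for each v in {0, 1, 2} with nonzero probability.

Enumerate traces; 36 have nonzero weight after conditioning:
  (Z=0, W=0, X=0, U=0, Y=1) weight 1/72
  (Z=0, W=0, X=0, U=1, Y=1) weight 1/72
  (Z=0, W=0, X=1, U=0, Y=1) weight 1/72
  (Z=0, W=0, X=1, U=1, Y=1) weight 1/72
  (Z=0, W=1, X=0, U=0, Y=0) weight 1/72
  (Z=0, W=1, X=0, U=0, Y=2) weight 1/72
  (Z=0, W=1, X=0, U=1, Y=0) weight 1/72
  (Z=0, W=1, X=0, U=1, Y=2) weight 1/72
  … 28 more
Group by Y:
  weight(Y=0) = 17/90
  weight(Y=1) = 13/90
  weight(Y=2) = 17/90
Total weight = 17/90 + 13/90 + 17/90 = 47/90
P(Y=0 | obs) = 17/90 / 47/90 = 17/47
P(Y=1 | obs) = 13/90 / 47/90 = 13/47
P(Y=2 | obs) = 17/90 / 47/90 = 17/47

P(Y=0) = 17/47, P(Y=1) = 13/47, P(Y=2) = 17/47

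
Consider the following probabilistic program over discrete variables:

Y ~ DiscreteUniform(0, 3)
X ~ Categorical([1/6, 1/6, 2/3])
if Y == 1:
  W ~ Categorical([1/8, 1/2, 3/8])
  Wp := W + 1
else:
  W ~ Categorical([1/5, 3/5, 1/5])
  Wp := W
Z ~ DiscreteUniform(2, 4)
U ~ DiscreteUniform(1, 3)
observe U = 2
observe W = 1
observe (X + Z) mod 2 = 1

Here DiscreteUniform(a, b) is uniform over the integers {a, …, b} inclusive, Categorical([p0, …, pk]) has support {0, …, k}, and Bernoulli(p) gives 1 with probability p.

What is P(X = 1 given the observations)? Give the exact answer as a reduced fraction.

P(X = 1 | obs) = 2/7

Enumerate traces; 16 have nonzero weight after conditioning:
  (Y=0, X=0, W=1, Z=3, U=2) weight 1/360
  (Y=0, X=1, W=1, Z=2, U=2) weight 1/360
  (Y=0, X=1, W=1, Z=4, U=2) weight 1/360
  (Y=0, X=2, W=1, Z=3, U=2) weight 1/90
  (Y=1, X=0, W=1, Z=3, U=2) weight 1/432
  (Y=1, X=1, W=1, Z=2, U=2) weight 1/432
  (Y=1, X=1, W=1, Z=4, U=2) weight 1/432
  (Y=1, X=2, W=1, Z=3, U=2) weight 1/108
  … 8 more
Group by X:
  weight(X=0) = 23/2160
  weight(X=1) = 23/1080
  weight(X=2) = 23/540
Total weight = 23/2160 + 23/1080 + 23/540 = 161/2160
P(X=0 | obs) = 23/2160 / 161/2160 = 1/7
P(X=1 | obs) = 23/1080 / 161/2160 = 2/7
P(X=2 | obs) = 23/540 / 161/2160 = 4/7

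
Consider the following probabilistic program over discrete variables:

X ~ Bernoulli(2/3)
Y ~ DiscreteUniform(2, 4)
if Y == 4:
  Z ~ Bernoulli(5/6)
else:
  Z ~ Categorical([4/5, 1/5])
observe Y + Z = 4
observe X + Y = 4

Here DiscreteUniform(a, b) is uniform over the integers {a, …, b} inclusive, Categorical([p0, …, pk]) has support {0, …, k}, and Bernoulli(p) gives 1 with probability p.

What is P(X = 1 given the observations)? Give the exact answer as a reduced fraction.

P(X = 1 | obs) = 12/17

Enumerate traces; 2 have nonzero weight after conditioning:
  (X=0, Y=4, Z=0) weight 1/54
  (X=1, Y=3, Z=1) weight 2/45
Group by X:
  weight(X=0) = 1/54
  weight(X=1) = 2/45
Total weight = 1/54 + 2/45 = 17/270
P(X=0 | obs) = 1/54 / 17/270 = 5/17
P(X=1 | obs) = 2/45 / 17/270 = 12/17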